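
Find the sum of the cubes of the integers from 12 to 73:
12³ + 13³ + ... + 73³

Use ∑_{k=1}^{n} k³ = [n(n+1)/2]², then subtract the first 11 terms.
∑_{k=1}^{73} k³ = [73×74/2]² = 2701² = 7295401
∑_{k=1}^{11} k³ = [11×12/2]² = 66² = 4356
∑_{k=12}^{73} k³ = 7295401 - 4356 = 7291045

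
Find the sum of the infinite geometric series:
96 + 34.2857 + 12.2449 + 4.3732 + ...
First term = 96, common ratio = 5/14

For |r| < 1, S = a / (1 - r)
S = 96 / (1 - (5/14))
S = 96 / (9/14)
S = 448/3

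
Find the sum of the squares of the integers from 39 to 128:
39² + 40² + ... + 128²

Use ∑_{k=1}^{n} k² = n(n+1)(2n+1)/6, then subtract the first 38 terms.
∑_{k=1}^{128} k² = 128×129×257/6 = 707264
∑_{k=1}^{38} k² = 38×39×77/6 = 19019
∑_{k=39}^{128} k² = 707264 - 19019 = 688245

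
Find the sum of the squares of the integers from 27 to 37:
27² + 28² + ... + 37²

Use ∑_{k=1}^{n} k² = n(n+1)(2n+1)/6, then subtract the first 26 terms.
∑_{k=1}^{37} k² = 37×38×75/6 = 17575
∑_{k=1}^{26} k² = 26×27×53/6 = 6201
∑_{k=27}^{37} k² = 17575 - 6201 = 11374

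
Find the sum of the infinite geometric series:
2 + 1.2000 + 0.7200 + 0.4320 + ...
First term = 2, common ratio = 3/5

For |r| < 1, S = a / (1 - r)
S = 2 / (1 - (3/5))
S = 2 / (2/5)
S = 5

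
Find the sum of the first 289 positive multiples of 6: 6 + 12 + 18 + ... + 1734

Factor out 6: = 6(1 + 2 + ... + 289) = 6 × n(n+1)/2
= 6 × 289×290/2
= 6 × 41905
= 251430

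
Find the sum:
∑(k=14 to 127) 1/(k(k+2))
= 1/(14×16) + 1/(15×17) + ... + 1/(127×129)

Partial fractions: 1/(k(k+2)) = (1/2)[1/k - 1/(k+2)]
Telescoping leaves the first two and last two terms:
= (1/2)[1/14 + 1/15 - 1/128 - 1/129]
= 70813/1155840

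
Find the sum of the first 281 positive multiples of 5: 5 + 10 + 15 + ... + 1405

Factor out 5: = 5(1 + 2 + ... + 281) = 5 × n(n+1)/2
= 5 × 281×282/2
= 5 × 39621
= 198105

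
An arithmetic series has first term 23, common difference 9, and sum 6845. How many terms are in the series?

Using S = n/2 × [2a + (n-1)d]
6845 = n/2 × [2(23) + (n-1)(9)]
6845 = n/2 × [46 + 9n - 9]
13690 = n × [37 + 9n]
9n² + (37)n - 13690 = 0
Discriminant: Δ = (37)² - 4(9)(-13690) = 1369 + 492840 = 494209
√Δ = 703
n = [-(37) + √Δ] / (2·9) = (-37 + 703) / 18 = 666 / 18 = 37
(The negative root is discarded since n must be a positive integer.)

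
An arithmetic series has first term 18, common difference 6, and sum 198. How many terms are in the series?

Using S = n/2 × [2a + (n-1)d]
198 = n/2 × [2(18) + (n-1)(6)]
198 = n/2 × [36 + 6n - 6]
396 = n × [30 + 6n]
6n² + (30)n - 396 = 0
Discriminant: Δ = (30)² - 4(6)(-396) = 900 + 9504 = 10404
√Δ = 102
n = [-(30) + √Δ] / (2·6) = (-30 + 102) / 12 = 72 / 12 = 6
(The negative root is discarded since n must be a positive integer.)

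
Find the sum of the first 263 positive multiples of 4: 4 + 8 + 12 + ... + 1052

Factor out 4: = 4(1 + 2 + ... + 263) = 4 × n(n+1)/2
= 4 × 263×264/2
= 4 × 34716
= 138864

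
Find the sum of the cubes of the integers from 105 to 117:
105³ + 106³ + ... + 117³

Use ∑_{k=1}^{n} k³ = [n(n+1)/2]², then subtract the first 104 terms.
∑_{k=1}^{117} k³ = [117×118/2]² = 6903² = 47651409
∑_{k=1}^{104} k³ = [104×105/2]² = 5460² = 29811600
∑_{k=105}^{117} k³ = 47651409 - 29811600 = 17839809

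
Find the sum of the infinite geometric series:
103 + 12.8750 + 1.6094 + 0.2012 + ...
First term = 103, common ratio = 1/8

For |r| < 1, S = a / (1 - r)
S = 103 / (1 - (1/8))
S = 103 / (7/8)
S = 824/7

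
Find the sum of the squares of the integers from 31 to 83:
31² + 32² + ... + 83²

Use ∑_{k=1}^{n} k² = n(n+1)(2n+1)/6, then subtract the first 30 terms.
∑_{k=1}^{83} k² = 83×84×167/6 = 194054
∑_{k=1}^{30} k² = 30×31×61/6 = 9455
∑_{k=31}^{83} k² = 194054 - 9455 = 184599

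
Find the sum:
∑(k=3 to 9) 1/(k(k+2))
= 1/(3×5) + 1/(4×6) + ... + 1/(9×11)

Partial fractions: 1/(k(k+2)) = (1/2)[1/k - 1/(k+2)]
Telescoping leaves the first two and last two terms:
= (1/2)[1/3 + 1/4 - 1/10 - 1/11]
= 259/1320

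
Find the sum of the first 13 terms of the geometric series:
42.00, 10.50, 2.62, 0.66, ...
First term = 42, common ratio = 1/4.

Sₙ = a(1 - rⁿ) / (1 - r)
S_13 = 42(1 - (1/4)^13) / (1 - (1/4))
S_13 = 42(1 - (1/67108864)) / (3/4)
S_13 = 469762041/8388608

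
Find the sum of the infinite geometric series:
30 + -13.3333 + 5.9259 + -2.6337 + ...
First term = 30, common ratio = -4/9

For |r| < 1, S = a / (1 - r)
S = 30 / (1 - (-4/9))
S = 30 / (13/9)
S = 270/13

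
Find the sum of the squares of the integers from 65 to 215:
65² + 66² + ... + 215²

Use ∑_{k=1}^{n} k² = n(n+1)(2n+1)/6, then subtract the first 64 terms.
∑_{k=1}^{215} k² = 215×216×431/6 = 3335940
∑_{k=1}^{64} k² = 64×65×129/6 = 89440
∑_{k=65}^{215} k² = 3335940 - 89440 = 3246500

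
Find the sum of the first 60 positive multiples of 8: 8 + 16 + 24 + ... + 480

Factor out 8: = 8(1 + 2 + ... + 60) = 8 × n(n+1)/2
= 8 × 60×61/2
= 8 × 1830
= 14640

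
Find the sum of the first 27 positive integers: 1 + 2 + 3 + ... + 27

Formula: ∑k = n(n+1)/2
= 27×28/2
= 756/2
= 378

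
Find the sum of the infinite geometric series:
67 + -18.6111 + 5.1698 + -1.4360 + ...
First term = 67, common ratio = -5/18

For |r| < 1, S = a / (1 - r)
S = 67 / (1 - (-5/18))
S = 67 / (23/18)
S = 1206/23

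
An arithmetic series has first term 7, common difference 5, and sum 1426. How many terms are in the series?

Using S = n/2 × [2a + (n-1)d]
1426 = n/2 × [2(7) + (n-1)(5)]
1426 = n/2 × [14 + 5n - 5]
2852 = n × [9 + 5n]
5n² + (9)n - 2852 = 0
Discriminant: Δ = (9)² - 4(5)(-2852) = 81 + 57040 = 57121
√Δ = 239
n = [-(9) + √Δ] / (2·5) = (-9 + 239) / 10 = 230 / 10 = 23
(The negative root is discarded since n must be a positive integer.)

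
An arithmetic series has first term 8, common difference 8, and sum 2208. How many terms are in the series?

Using S = n/2 × [2a + (n-1)d]
2208 = n/2 × [2(8) + (n-1)(8)]
2208 = n/2 × [16 + 8n - 8]
4416 = n × [8 + 8n]
8n² + (8)n - 4416 = 0
Discriminant: Δ = (8)² - 4(8)(-4416) = 64 + 141312 = 141376
√Δ = 376
n = [-(8) + √Δ] / (2·8) = (-8 + 376) / 16 = 368 / 16 = 23
(The negative root is discarded since n must be a positive integer.)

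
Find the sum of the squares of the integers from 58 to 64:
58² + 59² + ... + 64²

Use ∑_{k=1}^{n} k² = n(n+1)(2n+1)/6, then subtract the first 57 terms.
∑_{k=1}^{64} k² = 64×65×129/6 = 89440
∑_{k=1}^{57} k² = 57×58×115/6 = 63365
∑_{k=58}^{64} k² = 89440 - 63365 = 26075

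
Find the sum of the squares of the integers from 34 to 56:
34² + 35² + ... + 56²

Use ∑_{k=1}^{n} k² = n(n+1)(2n+1)/6, then subtract the first 33 terms.
∑_{k=1}^{56} k² = 56×57×113/6 = 60116
∑_{k=1}^{33} k² = 33×34×67/6 = 12529
∑_{k=34}^{56} k² = 60116 - 12529 = 47587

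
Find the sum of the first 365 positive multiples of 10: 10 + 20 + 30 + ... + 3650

Factor out 10: = 10(1 + 2 + ... + 365) = 10 × n(n+1)/2
= 10 × 365×366/2
= 10 × 66795
= 667950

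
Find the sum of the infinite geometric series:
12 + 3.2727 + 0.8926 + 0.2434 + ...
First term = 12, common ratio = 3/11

For |r| < 1, S = a / (1 - r)
S = 12 / (1 - (3/11))
S = 12 / (8/11)
S = 33/2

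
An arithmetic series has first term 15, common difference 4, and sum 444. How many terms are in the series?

Using S = n/2 × [2a + (n-1)d]
444 = n/2 × [2(15) + (n-1)(4)]
444 = n/2 × [30 + 4n - 4]
888 = n × [26 + 4n]
4n² + (26)n - 888 = 0
Discriminant: Δ = (26)² - 4(4)(-888) = 676 + 14208 = 14884
√Δ = 122
n = [-(26) + √Δ] / (2·4) = (-26 + 122) / 8 = 96 / 8 = 12
(The negative root is discarded since n must be a positive integer.)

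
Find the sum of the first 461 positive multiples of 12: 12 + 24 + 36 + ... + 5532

Factor out 12: = 12(1 + 2 + ... + 461) = 12 × n(n+1)/2
= 12 × 461×462/2
= 12 × 106491
= 1277892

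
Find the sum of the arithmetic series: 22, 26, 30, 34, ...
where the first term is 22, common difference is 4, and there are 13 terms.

Sₙ = n/2 × (first + last)
Last term = a + (n-1)d = 22 + (13-1)×4 = 70
S_13 = 13/2 × (22 + 70)
S_13 = 13/2 × 92 = 598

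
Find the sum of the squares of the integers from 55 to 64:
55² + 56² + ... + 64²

Use ∑_{k=1}^{n} k² = n(n+1)(2n+1)/6, then subtract the first 54 terms.
∑_{k=1}^{64} k² = 64×65×129/6 = 89440
∑_{k=1}^{54} k² = 54×55×109/6 = 53955
∑_{k=55}^{64} k² = 89440 - 53955 = 35485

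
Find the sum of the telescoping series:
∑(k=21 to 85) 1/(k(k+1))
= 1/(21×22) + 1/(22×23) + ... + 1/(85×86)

Partial fractions: 1/(k(k+1)) = 1/k - 1/(k+1)
The series telescopes:
= (1/21 - 1/22) + (1/22 - 1/23) + ... + (1/85 - 1/86)
= 1/21 - 1/86
= 65/1806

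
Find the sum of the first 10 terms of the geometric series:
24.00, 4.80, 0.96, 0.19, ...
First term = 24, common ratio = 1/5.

Sₙ = a(1 - rⁿ) / (1 - r)
S_10 = 24(1 - (1/5)^10) / (1 - (1/5))
S_10 = 24(1 - (1/9765625)) / (4/5)
S_10 = 58593744/1953125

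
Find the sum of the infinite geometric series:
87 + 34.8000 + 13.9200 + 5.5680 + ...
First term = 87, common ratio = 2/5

For |r| < 1, S = a / (1 - r)
S = 87 / (1 - (2/5))
S = 87 / (3/5)
S = 145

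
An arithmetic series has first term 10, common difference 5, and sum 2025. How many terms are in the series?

Using S = n/2 × [2a + (n-1)d]
2025 = n/2 × [2(10) + (n-1)(5)]
2025 = n/2 × [20 + 5n - 5]
4050 = n × [15 + 5n]
5n² + (15)n - 4050 = 0
Discriminant: Δ = (15)² - 4(5)(-4050) = 225 + 81000 = 81225
√Δ = 285
n = [-(15) + √Δ] / (2·5) = (-15 + 285) / 10 = 270 / 10 = 27
(The negative root is discarded since n must be a positive integer.)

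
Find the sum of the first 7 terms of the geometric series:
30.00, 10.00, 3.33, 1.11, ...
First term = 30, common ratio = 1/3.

Sₙ = a(1 - rⁿ) / (1 - r)
S_7 = 30(1 - (1/3)^7) / (1 - (1/3))
S_7 = 30(1 - (1/2187)) / (2/3)
S_7 = 10930/243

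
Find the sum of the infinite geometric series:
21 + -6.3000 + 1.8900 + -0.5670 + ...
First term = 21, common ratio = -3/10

For |r| < 1, S = a / (1 - r)
S = 21 / (1 - (-3/10))
S = 21 / (13/10)
S = 210/13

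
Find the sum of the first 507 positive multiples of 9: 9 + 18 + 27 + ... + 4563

Factor out 9: = 9(1 + 2 + ... + 507) = 9 × n(n+1)/2
= 9 × 507×508/2
= 9 × 128778
= 1159002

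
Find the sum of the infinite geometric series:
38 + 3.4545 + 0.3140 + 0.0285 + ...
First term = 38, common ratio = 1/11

For |r| < 1, S = a / (1 - r)
S = 38 / (1 - (1/11))
S = 38 / (10/11)
S = 209/5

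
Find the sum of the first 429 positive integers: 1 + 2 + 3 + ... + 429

Formula: ∑k = n(n+1)/2
= 429×430/2
= 184470/2
= 92235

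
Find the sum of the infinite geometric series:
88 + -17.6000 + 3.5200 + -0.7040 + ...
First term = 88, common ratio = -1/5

For |r| < 1, S = a / (1 - r)
S = 88 / (1 - (-1/5))
S = 88 / (6/5)
S = 220/3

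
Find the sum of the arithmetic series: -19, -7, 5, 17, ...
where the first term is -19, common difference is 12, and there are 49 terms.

Sₙ = n/2 × (first + last)
Last term = a + (n-1)d = -19 + (49-1)×12 = 557
S_49 = 49/2 × (-19 + 557)
S_49 = 49/2 × 538 = 13181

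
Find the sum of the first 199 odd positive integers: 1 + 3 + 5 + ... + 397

Sum of first n odd numbers = n²
= 199²
= 39601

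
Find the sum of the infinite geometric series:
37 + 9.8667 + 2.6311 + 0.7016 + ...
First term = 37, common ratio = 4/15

For |r| < 1, S = a / (1 - r)
S = 37 / (1 - (4/15))
S = 37 / (11/15)
S = 555/11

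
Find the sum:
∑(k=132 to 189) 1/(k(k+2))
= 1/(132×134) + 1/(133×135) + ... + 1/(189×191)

Partial fractions: 1/(k(k+2)) = (1/2)[1/k - 1/(k+2)]
Telescoping leaves the first two and last two terms:
= (1/2)[1/132 + 1/133 - 1/190 - 1/191]
= 77053/33531960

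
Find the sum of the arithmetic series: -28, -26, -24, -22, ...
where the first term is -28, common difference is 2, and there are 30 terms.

Sₙ = n/2 × (first + last)
Last term = a + (n-1)d = -28 + (30-1)×2 = 30
S_30 = 30/2 × (-28 + 30)
S_30 = 30/2 × 2 = 30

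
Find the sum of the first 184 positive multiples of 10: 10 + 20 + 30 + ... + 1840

Factor out 10: = 10(1 + 2 + ... + 184) = 10 × n(n+1)/2
= 10 × 184×185/2
= 10 × 17020
= 170200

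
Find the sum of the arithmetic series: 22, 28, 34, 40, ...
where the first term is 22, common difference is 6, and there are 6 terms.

Sₙ = n/2 × (first + last)
Last term = a + (n-1)d = 22 + (6-1)×6 = 52
S_6 = 6/2 × (22 + 52)
S_6 = 6/2 × 74 = 222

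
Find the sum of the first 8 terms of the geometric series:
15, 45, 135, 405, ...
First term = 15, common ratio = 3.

Sₙ = a(1 - rⁿ) / (1 - r)
S_8 = 15(1 - 3^8) / (1 - 3)
S_8 = 15(1 - 6561) / (-2)
S_8 = 49200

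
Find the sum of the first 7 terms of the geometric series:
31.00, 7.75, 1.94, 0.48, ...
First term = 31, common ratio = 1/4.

Sₙ = a(1 - rⁿ) / (1 - r)
S_7 = 31(1 - (1/4)^7) / (1 - (1/4))
S_7 = 31(1 - (1/16384)) / (3/4)
S_7 = 169291/4096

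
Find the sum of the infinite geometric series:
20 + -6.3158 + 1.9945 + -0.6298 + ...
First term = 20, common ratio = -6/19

For |r| < 1, S = a / (1 - r)
S = 20 / (1 - (-6/19))
S = 20 / (25/19)
S = 76/5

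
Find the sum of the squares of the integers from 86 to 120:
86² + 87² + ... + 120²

Use ∑_{k=1}^{n} k² = n(n+1)(2n+1)/6, then subtract the first 85 terms.
∑_{k=1}^{120} k² = 120×121×241/6 = 583220
∑_{k=1}^{85} k² = 85×86×171/6 = 208335
∑_{k=86}^{120} k² = 583220 - 208335 = 374885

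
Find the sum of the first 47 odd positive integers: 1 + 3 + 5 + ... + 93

Sum of first n odd numbers = n²
= 47²
= 2209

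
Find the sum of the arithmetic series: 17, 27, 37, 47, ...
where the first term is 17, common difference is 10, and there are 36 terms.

Sₙ = n/2 × (first + last)
Last term = a + (n-1)d = 17 + (36-1)×10 = 367
S_36 = 36/2 × (17 + 367)
S_36 = 36/2 × 384 = 6912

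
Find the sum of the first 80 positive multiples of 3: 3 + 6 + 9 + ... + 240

Factor out 3: = 3(1 + 2 + ... + 80) = 3 × n(n+1)/2
= 3 × 80×81/2
= 3 × 3240
= 9720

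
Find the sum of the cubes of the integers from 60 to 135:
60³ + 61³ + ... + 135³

Use ∑_{k=1}^{n} k³ = [n(n+1)/2]², then subtract the first 59 terms.
∑_{k=1}^{135} k³ = [135×136/2]² = 9180² = 84272400
∑_{k=1}^{59} k³ = [59×60/2]² = 1770² = 3132900
∑_{k=60}^{135} k³ = 84272400 - 3132900 = 81139500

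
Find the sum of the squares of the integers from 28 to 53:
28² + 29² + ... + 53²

Use ∑_{k=1}^{n} k² = n(n+1)(2n+1)/6, then subtract the first 27 terms.
∑_{k=1}^{53} k² = 53×54×107/6 = 51039
∑_{k=1}^{27} k² = 27×28×55/6 = 6930
∑_{k=28}^{53} k² = 51039 - 6930 = 44109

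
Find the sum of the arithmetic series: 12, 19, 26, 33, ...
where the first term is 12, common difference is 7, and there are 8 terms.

Sₙ = n/2 × (first + last)
Last term = a + (n-1)d = 12 + (8-1)×7 = 61
S_8 = 8/2 × (12 + 61)
S_8 = 8/2 × 73 = 292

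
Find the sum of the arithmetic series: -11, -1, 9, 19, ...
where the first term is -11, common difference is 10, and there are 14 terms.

Sₙ = n/2 × (first + last)
Last term = a + (n-1)d = -11 + (14-1)×10 = 119
S_14 = 14/2 × (-11 + 119)
S_14 = 14/2 × 108 = 756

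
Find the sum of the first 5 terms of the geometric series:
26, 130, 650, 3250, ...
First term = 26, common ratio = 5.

Sₙ = a(1 - rⁿ) / (1 - r)
S_5 = 26(1 - 5^5) / (1 - 5)
S_5 = 26(1 - 3125) / (-4)
S_5 = 20306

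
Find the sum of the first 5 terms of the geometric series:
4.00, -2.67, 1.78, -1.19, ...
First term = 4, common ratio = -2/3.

Sₙ = a(1 - rⁿ) / (1 - r)
S_5 = 4(1 - (-2/3)^5) / (1 - (-2/3))
S_5 = 4(1 - (-32/243)) / (5/3)
S_5 = 220/81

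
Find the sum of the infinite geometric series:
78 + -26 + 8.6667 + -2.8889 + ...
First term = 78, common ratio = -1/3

For |r| < 1, S = a / (1 - r)
S = 78 / (1 - (-1/3))
S = 78 / (4/3)
S = 117/2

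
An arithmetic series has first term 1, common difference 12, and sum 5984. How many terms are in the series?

Using S = n/2 × [2a + (n-1)d]
5984 = n/2 × [2(1) + (n-1)(12)]
5984 = n/2 × [2 + 12n - 12]
11968 = n × [-10 + 12n]
12n² + (-10)n - 11968 = 0
Discriminant: Δ = (-10)² - 4(12)(-11968) = 100 + 574464 = 574564
√Δ = 758
n = [-(-10) + √Δ] / (2·12) = (10 + 758) / 24 = 768 / 24 = 32
(The negative root is discarded since n must be a positive integer.)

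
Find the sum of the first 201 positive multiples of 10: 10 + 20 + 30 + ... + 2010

Factor out 10: = 10(1 + 2 + ... + 201) = 10 × n(n+1)/2
= 10 × 201×202/2
= 10 × 20301
= 203010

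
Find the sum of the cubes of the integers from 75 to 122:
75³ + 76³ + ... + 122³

Use ∑_{k=1}^{n} k³ = [n(n+1)/2]², then subtract the first 74 terms.
∑_{k=1}^{122} k³ = [122×123/2]² = 7503² = 56295009
∑_{k=1}^{74} k³ = [74×75/2]² = 2775² = 7700625
∑_{k=75}^{122} k³ = 56295009 - 7700625 = 48594384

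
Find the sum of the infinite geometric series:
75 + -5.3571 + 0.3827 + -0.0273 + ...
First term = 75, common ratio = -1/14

For |r| < 1, S = a / (1 - r)
S = 75 / (1 - (-1/14))
S = 75 / (15/14)
S = 70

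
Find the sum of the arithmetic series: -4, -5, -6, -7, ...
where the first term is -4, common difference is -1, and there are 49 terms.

Sₙ = n/2 × (first + last)
Last term = a + (n-1)d = -4 + (49-1)×(-1) = -52
S_49 = 49/2 × (-4 + (-52))
S_49 = 49/2 × (-56) = -1372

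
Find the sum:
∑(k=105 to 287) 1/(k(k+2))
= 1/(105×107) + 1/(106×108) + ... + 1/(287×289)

Partial fractions: 1/(k(k+2)) = (1/2)[1/k - 1/(k+2)]
Telescoping leaves the first two and last two terms:
= (1/2)[1/105 + 1/106 - 1/288 - 1/289]
= 1856657/308790720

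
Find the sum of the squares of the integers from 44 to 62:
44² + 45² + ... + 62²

Use ∑_{k=1}^{n} k² = n(n+1)(2n+1)/6, then subtract the first 43 terms.
∑_{k=1}^{62} k² = 62×63×125/6 = 81375
∑_{k=1}^{43} k² = 43×44×87/6 = 27434
∑_{k=44}^{62} k² = 81375 - 27434 = 53941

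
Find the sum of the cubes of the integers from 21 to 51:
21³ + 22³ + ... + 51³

Use ∑_{k=1}^{n} k³ = [n(n+1)/2]², then subtract the first 20 terms.
∑_{k=1}^{51} k³ = [51×52/2]² = 1326² = 1758276
∑_{k=1}^{20} k³ = [20×21/2]² = 210² = 44100
∑_{k=21}^{51} k³ = 1758276 - 44100 = 1714176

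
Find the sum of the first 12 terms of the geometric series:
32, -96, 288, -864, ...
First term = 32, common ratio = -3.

Sₙ = a(1 - rⁿ) / (1 - r)
S_12 = 32(1 - (-3)^12) / (1 - (-3))
S_12 = 32(1 - 531441) / (4)
S_12 = -4251520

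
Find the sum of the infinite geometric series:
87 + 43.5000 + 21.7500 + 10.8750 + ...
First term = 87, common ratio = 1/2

For |r| < 1, S = a / (1 - r)
S = 87 / (1 - (1/2))
S = 87 / (1/2)
S = 174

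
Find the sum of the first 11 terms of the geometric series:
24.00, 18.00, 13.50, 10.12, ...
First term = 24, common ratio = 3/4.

Sₙ = a(1 - rⁿ) / (1 - r)
S_11 = 24(1 - (3/4)^11) / (1 - (3/4))
S_11 = 24(1 - (177147/4194304)) / (1/4)
S_11 = 12051471/131072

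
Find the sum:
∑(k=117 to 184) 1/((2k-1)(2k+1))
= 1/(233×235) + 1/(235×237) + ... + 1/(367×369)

Partial fractions: 1/((2k-1)(2k+1)) = (1/2)[1/(2k-1) - 1/(2k+1)]
The series telescopes:
= (1/2)[1/233 - 1/369]
= 68/85977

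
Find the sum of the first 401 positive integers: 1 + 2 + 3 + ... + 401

Formula: ∑k = n(n+1)/2
= 401×402/2
= 161202/2
= 80601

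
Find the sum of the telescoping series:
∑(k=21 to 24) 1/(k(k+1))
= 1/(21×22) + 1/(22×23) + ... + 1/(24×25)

Partial fractions: 1/(k(k+1)) = 1/k - 1/(k+1)
The series telescopes:
= (1/21 - 1/22) + (1/22 - 1/23) + ... + (1/24 - 1/25)
= 1/21 - 1/25
= 4/525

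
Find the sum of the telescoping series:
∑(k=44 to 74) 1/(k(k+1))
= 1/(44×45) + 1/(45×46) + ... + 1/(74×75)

Partial fractions: 1/(k(k+1)) = 1/k - 1/(k+1)
The series telescopes:
= (1/44 - 1/45) + (1/45 - 1/46) + ... + (1/74 - 1/75)
= 1/44 - 1/75
= 31/3300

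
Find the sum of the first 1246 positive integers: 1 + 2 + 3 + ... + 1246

Formula: ∑k = n(n+1)/2
= 1246×1247/2
= 1553762/2
= 776881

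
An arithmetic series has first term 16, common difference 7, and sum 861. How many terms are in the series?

Using S = n/2 × [2a + (n-1)d]
861 = n/2 × [2(16) + (n-1)(7)]
861 = n/2 × [32 + 7n - 7]
1722 = n × [25 + 7n]
7n² + (25)n - 1722 = 0
Discriminant: Δ = (25)² - 4(7)(-1722) = 625 + 48216 = 48841
√Δ = 221
n = [-(25) + √Δ] / (2·7) = (-25 + 221) / 14 = 196 / 14 = 14
(The negative root is discarded since n must be a positive integer.)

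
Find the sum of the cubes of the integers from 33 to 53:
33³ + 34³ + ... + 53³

Use ∑_{k=1}^{n} k³ = [n(n+1)/2]², then subtract the first 32 terms.
∑_{k=1}^{53} k³ = [53×54/2]² = 1431² = 2047761
∑_{k=1}^{32} k³ = [32×33/2]² = 528² = 278784
∑_{k=33}^{53} k³ = 2047761 - 278784 = 1768977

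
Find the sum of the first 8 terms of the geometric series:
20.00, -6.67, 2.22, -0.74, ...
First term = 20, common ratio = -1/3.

Sₙ = a(1 - rⁿ) / (1 - r)
S_8 = 20(1 - (-1/3)^8) / (1 - (-1/3))
S_8 = 20(1 - (1/6561)) / (4/3)
S_8 = 32800/2187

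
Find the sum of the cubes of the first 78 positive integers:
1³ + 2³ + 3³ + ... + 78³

Formula: ∑k³ = [n(n+1)/2]²
= [78×79/2]²
= 3081²
= 9492561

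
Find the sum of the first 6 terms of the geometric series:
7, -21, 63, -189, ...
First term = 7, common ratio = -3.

Sₙ = a(1 - rⁿ) / (1 - r)
S_6 = 7(1 - (-3)^6) / (1 - (-3))
S_6 = 7(1 - 729) / (4)
S_6 = -1274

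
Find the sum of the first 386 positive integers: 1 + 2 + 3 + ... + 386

Formula: ∑k = n(n+1)/2
= 386×387/2
= 149382/2
= 74691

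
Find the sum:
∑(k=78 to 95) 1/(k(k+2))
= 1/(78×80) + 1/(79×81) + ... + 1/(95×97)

Partial fractions: 1/(k(k+2)) = (1/2)[1/k - 1/(k+2)]
Telescoping leaves the first two and last two terms:
= (1/2)[1/78 + 1/79 - 1/96 - 1/97]
= 15151/6375616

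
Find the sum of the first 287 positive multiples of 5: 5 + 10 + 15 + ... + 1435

Factor out 5: = 5(1 + 2 + ... + 287) = 5 × n(n+1)/2
= 5 × 287×288/2
= 5 × 41328
= 206640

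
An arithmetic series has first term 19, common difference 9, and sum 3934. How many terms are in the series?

Using S = n/2 × [2a + (n-1)d]
3934 = n/2 × [2(19) + (n-1)(9)]
3934 = n/2 × [38 + 9n - 9]
7868 = n × [29 + 9n]
9n² + (29)n - 7868 = 0
Discriminant: Δ = (29)² - 4(9)(-7868) = 841 + 283248 = 284089
√Δ = 533
n = [-(29) + √Δ] / (2·9) = (-29 + 533) / 18 = 504 / 18 = 28
(The negative root is discarded since n must be a positive integer.)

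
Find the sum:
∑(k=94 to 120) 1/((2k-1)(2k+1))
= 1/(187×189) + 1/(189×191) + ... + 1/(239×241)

Partial fractions: 1/((2k-1)(2k+1)) = (1/2)[1/(2k-1) - 1/(2k+1)]
The series telescopes:
= (1/2)[1/187 - 1/241]
= 27/45067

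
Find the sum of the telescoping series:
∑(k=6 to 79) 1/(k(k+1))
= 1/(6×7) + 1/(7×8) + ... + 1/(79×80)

Partial fractions: 1/(k(k+1)) = 1/k - 1/(k+1)
The series telescopes:
= (1/6 - 1/7) + (1/7 - 1/8) + ... + (1/79 - 1/80)
= 1/6 - 1/80
= 37/240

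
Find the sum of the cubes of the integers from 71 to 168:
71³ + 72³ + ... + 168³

Use ∑_{k=1}^{n} k³ = [n(n+1)/2]², then subtract the first 70 terms.
∑_{k=1}^{168} k³ = [168×169/2]² = 14196² = 201526416
∑_{k=1}^{70} k³ = [70×71/2]² = 2485² = 6175225
∑_{k=71}^{168} k³ = 201526416 - 6175225 = 195351191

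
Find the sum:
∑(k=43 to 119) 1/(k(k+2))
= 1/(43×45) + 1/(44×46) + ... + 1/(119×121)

Partial fractions: 1/(k(k+2)) = (1/2)[1/k - 1/(k+2)]
Telescoping leaves the first two and last two terms:
= (1/2)[1/43 + 1/44 - 1/120 - 1/121]
= 18347/1248720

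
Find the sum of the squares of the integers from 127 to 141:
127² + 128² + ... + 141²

Use ∑_{k=1}^{n} k² = n(n+1)(2n+1)/6, then subtract the first 126 terms.
∑_{k=1}^{141} k² = 141×142×283/6 = 944371
∑_{k=1}^{126} k² = 126×127×253/6 = 674751
∑_{k=127}^{141} k² = 944371 - 674751 = 269620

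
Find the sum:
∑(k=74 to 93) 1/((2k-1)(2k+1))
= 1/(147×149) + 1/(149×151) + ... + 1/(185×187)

Partial fractions: 1/((2k-1)(2k+1)) = (1/2)[1/(2k-1) - 1/(2k+1)]
The series telescopes:
= (1/2)[1/147 - 1/187]
= 20/27489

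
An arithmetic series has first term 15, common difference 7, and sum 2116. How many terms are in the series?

Using S = n/2 × [2a + (n-1)d]
2116 = n/2 × [2(15) + (n-1)(7)]
2116 = n/2 × [30 + 7n - 7]
4232 = n × [23 + 7n]
7n² + (23)n - 4232 = 0
Discriminant: Δ = (23)² - 4(7)(-4232) = 529 + 118496 = 119025
√Δ = 345
n = [-(23) + √Δ] / (2·7) = (-23 + 345) / 14 = 322 / 14 = 23
(The negative root is discarded since n must be a positive integer.)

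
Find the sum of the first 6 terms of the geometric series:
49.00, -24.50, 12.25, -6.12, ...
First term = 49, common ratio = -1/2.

Sₙ = a(1 - rⁿ) / (1 - r)
S_6 = 49(1 - (-1/2)^6) / (1 - (-1/2))
S_6 = 49(1 - (1/64)) / (3/2)
S_6 = 1029/32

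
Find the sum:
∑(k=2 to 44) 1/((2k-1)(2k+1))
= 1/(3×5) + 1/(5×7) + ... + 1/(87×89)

Partial fractions: 1/((2k-1)(2k+1)) = (1/2)[1/(2k-1) - 1/(2k+1)]
The series telescopes:
= (1/2)[1/3 - 1/89]
= 43/267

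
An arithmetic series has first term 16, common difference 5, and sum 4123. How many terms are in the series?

Using S = n/2 × [2a + (n-1)d]
4123 = n/2 × [2(16) + (n-1)(5)]
4123 = n/2 × [32 + 5n - 5]
8246 = n × [27 + 5n]
5n² + (27)n - 8246 = 0
Discriminant: Δ = (27)² - 4(5)(-8246) = 729 + 164920 = 165649
√Δ = 407
n = [-(27) + √Δ] / (2·5) = (-27 + 407) / 10 = 380 / 10 = 38
(The negative root is discarded since n must be a positive integer.)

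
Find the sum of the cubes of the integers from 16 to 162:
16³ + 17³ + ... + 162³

Use ∑_{k=1}^{n} k³ = [n(n+1)/2]², then subtract the first 15 terms.
∑_{k=1}^{162} k³ = [162×163/2]² = 13203² = 174319209
∑_{k=1}^{15} k³ = [15×16/2]² = 120² = 14400
∑_{k=16}^{162} k³ = 174319209 - 14400 = 174304809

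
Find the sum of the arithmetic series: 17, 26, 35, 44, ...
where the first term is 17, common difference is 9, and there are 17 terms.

Sₙ = n/2 × (first + last)
Last term = a + (n-1)d = 17 + (17-1)×9 = 161
S_17 = 17/2 × (17 + 161)
S_17 = 17/2 × 178 = 1513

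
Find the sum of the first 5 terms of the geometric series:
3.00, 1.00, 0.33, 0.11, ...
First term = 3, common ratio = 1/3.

Sₙ = a(1 - rⁿ) / (1 - r)
S_5 = 3(1 - (1/3)^5) / (1 - (1/3))
S_5 = 3(1 - (1/243)) / (2/3)
S_5 = 121/27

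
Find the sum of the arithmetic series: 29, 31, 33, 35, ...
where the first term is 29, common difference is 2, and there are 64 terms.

Sₙ = n/2 × (first + last)
Last term = a + (n-1)d = 29 + (64-1)×2 = 155
S_64 = 64/2 × (29 + 155)
S_64 = 64/2 × 184 = 5888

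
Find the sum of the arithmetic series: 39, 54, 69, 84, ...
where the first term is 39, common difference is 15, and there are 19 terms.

Sₙ = n/2 × (first + last)
Last term = a + (n-1)d = 39 + (19-1)×15 = 309
S_19 = 19/2 × (39 + 309)
S_19 = 19/2 × 348 = 3306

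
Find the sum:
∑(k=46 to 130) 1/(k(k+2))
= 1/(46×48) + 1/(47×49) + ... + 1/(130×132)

Partial fractions: 1/(k(k+2)) = (1/2)[1/k - 1/(k+2)]
Telescoping leaves the first two and last two terms:
= (1/2)[1/46 + 1/47 - 1/131 - 1/132]
= 519775/37385304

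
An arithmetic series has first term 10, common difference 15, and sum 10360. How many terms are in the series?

Using S = n/2 × [2a + (n-1)d]
10360 = n/2 × [2(10) + (n-1)(15)]
10360 = n/2 × [20 + 15n - 15]
20720 = n × [5 + 15n]
15n² + (5)n - 20720 = 0
Discriminant: Δ = (5)² - 4(15)(-20720) = 25 + 1243200 = 1243225
√Δ = 1115
n = [-(5) + √Δ] / (2·15) = (-5 + 1115) / 30 = 1110 / 30 = 37
(The negative root is discarded since n must be a positive integer.)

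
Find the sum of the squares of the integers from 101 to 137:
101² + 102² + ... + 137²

Use ∑_{k=1}^{n} k² = n(n+1)(2n+1)/6, then subtract the first 100 terms.
∑_{k=1}^{137} k² = 137×138×275/6 = 866525
∑_{k=1}^{100} k² = 100×101×201/6 = 338350
∑_{k=101}^{137} k² = 866525 - 338350 = 528175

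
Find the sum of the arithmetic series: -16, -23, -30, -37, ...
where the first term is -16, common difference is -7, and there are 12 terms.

Sₙ = n/2 × (first + last)
Last term = a + (n-1)d = -16 + (12-1)×(-7) = -93
S_12 = 12/2 × (-16 + (-93))
S_12 = 12/2 × (-109) = -654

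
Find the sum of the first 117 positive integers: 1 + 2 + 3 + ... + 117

Formula: ∑k = n(n+1)/2
= 117×118/2
= 13806/2
= 6903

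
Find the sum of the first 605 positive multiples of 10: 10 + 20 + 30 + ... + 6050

Factor out 10: = 10(1 + 2 + ... + 605) = 10 × n(n+1)/2
= 10 × 605×606/2
= 10 × 183315
= 1833150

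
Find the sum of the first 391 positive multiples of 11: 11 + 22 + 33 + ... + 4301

Factor out 11: = 11(1 + 2 + ... + 391) = 11 × n(n+1)/2
= 11 × 391×392/2
= 11 × 76636
= 842996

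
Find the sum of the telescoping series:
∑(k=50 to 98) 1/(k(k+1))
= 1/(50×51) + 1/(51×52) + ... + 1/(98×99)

Partial fractions: 1/(k(k+1)) = 1/k - 1/(k+1)
The series telescopes:
= (1/50 - 1/51) + (1/51 - 1/52) + ... + (1/98 - 1/99)
= 1/50 - 1/99
= 49/4950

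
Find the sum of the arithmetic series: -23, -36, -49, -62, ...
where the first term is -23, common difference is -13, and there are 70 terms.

Sₙ = n/2 × (first + last)
Last term = a + (n-1)d = -23 + (70-1)×(-13) = -920
S_70 = 70/2 × (-23 + (-920))
S_70 = 70/2 × (-943) = -33005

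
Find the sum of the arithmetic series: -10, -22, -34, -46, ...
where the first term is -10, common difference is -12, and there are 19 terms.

Sₙ = n/2 × (first + last)
Last term = a + (n-1)d = -10 + (19-1)×(-12) = -226
S_19 = 19/2 × (-10 + (-226))
S_19 = 19/2 × (-236) = -2242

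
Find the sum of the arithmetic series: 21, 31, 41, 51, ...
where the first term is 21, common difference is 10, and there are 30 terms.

Sₙ = n/2 × (first + last)
Last term = a + (n-1)d = 21 + (30-1)×10 = 311
S_30 = 30/2 × (21 + 311)
S_30 = 30/2 × 332 = 4980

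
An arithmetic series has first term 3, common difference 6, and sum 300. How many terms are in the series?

Using S = n/2 × [2a + (n-1)d]
300 = n/2 × [2(3) + (n-1)(6)]
300 = n/2 × [6 + 6n - 6]
600 = n × [0 + 6n]
6n² + (0)n - 600 = 0
Discriminant: Δ = (0)² - 4(6)(-600) = 0 + 14400 = 14400
√Δ = 120
n = [-(0) + √Δ] / (2·6) = (0 + 120) / 12 = 120 / 12 = 10
(The negative root is discarded since n must be a positive integer.)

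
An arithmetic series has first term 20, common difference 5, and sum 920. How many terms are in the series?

Using S = n/2 × [2a + (n-1)d]
920 = n/2 × [2(20) + (n-1)(5)]
920 = n/2 × [40 + 5n - 5]
1840 = n × [35 + 5n]
5n² + (35)n - 1840 = 0
Discriminant: Δ = (35)² - 4(5)(-1840) = 1225 + 36800 = 38025
√Δ = 195
n = [-(35) + √Δ] / (2·5) = (-35 + 195) / 10 = 160 / 10 = 16
(The negative root is discarded since n must be a positive integer.)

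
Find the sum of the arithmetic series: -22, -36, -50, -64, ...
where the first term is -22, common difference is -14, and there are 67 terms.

Sₙ = n/2 × (first + last)
Last term = a + (n-1)d = -22 + (67-1)×(-14) = -946
S_67 = 67/2 × (-22 + (-946))
S_67 = 67/2 × (-968) = -32428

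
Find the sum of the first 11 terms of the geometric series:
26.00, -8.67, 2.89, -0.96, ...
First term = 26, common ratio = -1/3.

Sₙ = a(1 - rⁿ) / (1 - r)
S_11 = 26(1 - (-1/3)^11) / (1 - (-1/3))
S_11 = 26(1 - (-1/177147)) / (4/3)
S_11 = 1151462/59049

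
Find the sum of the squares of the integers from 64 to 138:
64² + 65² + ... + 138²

Use ∑_{k=1}^{n} k² = n(n+1)(2n+1)/6, then subtract the first 63 terms.
∑_{k=1}^{138} k² = 138×139×277/6 = 885569
∑_{k=1}^{63} k² = 63×64×127/6 = 85344
∑_{k=64}^{138} k² = 885569 - 85344 = 800225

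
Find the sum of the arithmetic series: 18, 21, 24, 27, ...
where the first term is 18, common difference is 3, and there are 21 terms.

Sₙ = n/2 × (first + last)
Last term = a + (n-1)d = 18 + (21-1)×3 = 78
S_21 = 21/2 × (18 + 78)
S_21 = 21/2 × 96 = 1008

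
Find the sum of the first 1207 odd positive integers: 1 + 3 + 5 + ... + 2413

Sum of first n odd numbers = n²
= 1207²
= 1456849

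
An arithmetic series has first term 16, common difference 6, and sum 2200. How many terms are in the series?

Using S = n/2 × [2a + (n-1)d]
2200 = n/2 × [2(16) + (n-1)(6)]
2200 = n/2 × [32 + 6n - 6]
4400 = n × [26 + 6n]
6n² + (26)n - 4400 = 0
Discriminant: Δ = (26)² - 4(6)(-4400) = 676 + 105600 = 106276
√Δ = 326
n = [-(26) + √Δ] / (2·6) = (-26 + 326) / 12 = 300 / 12 = 25
(The negative root is discarded since n must be a positive integer.)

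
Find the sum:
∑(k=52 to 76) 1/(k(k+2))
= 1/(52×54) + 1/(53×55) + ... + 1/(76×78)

Partial fractions: 1/(k(k+2)) = (1/2)[1/k - 1/(k+2)]
Telescoping leaves the first two and last two terms:
= (1/2)[1/52 + 1/53 - 1/77 - 1/78]
= 7825/1273272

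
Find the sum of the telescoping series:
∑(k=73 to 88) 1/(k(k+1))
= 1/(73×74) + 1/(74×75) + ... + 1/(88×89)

Partial fractions: 1/(k(k+1)) = 1/k - 1/(k+1)
The series telescopes:
= (1/73 - 1/74) + (1/74 - 1/75) + ... + (1/88 - 1/89)
= 1/73 - 1/89
= 16/6497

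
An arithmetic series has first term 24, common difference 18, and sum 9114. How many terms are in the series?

Using S = n/2 × [2a + (n-1)d]
9114 = n/2 × [2(24) + (n-1)(18)]
9114 = n/2 × [48 + 18n - 18]
18228 = n × [30 + 18n]
18n² + (30)n - 18228 = 0
Discriminant: Δ = (30)² - 4(18)(-18228) = 900 + 1312416 = 1313316
√Δ = 1146
n = [-(30) + √Δ] / (2·18) = (-30 + 1146) / 36 = 1116 / 36 = 31
(The negative root is discarded since n must be a positive integer.)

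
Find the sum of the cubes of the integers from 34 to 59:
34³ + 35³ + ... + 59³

Use ∑_{k=1}^{n} k³ = [n(n+1)/2]², then subtract the first 33 terms.
∑_{k=1}^{59} k³ = [59×60/2]² = 1770² = 3132900
∑_{k=1}^{33} k³ = [33×34/2]² = 561² = 314721
∑_{k=34}^{59} k³ = 3132900 - 314721 = 2818179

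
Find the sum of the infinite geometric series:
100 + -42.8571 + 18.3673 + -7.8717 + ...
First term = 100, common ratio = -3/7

For |r| < 1, S = a / (1 - r)
S = 100 / (1 - (-3/7))
S = 100 / (10/7)
S = 70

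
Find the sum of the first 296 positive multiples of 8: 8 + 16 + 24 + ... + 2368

Factor out 8: = 8(1 + 2 + ... + 296) = 8 × n(n+1)/2
= 8 × 296×297/2
= 8 × 43956
= 351648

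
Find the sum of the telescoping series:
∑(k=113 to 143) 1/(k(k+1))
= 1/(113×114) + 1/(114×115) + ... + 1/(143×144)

Partial fractions: 1/(k(k+1)) = 1/k - 1/(k+1)
The series telescopes:
= (1/113 - 1/114) + (1/114 - 1/115) + ... + (1/143 - 1/144)
= 1/113 - 1/144
= 31/16272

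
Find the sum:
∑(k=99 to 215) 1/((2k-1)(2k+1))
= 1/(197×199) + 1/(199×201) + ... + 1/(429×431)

Partial fractions: 1/((2k-1)(2k+1)) = (1/2)[1/(2k-1) - 1/(2k+1)]
The series telescopes:
= (1/2)[1/197 - 1/431]
= 117/84907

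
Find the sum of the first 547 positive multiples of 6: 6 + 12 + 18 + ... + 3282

Factor out 6: = 6(1 + 2 + ... + 547) = 6 × n(n+1)/2
= 6 × 547×548/2
= 6 × 149878
= 899268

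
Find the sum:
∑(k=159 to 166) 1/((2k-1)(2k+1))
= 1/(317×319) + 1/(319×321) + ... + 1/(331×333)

Partial fractions: 1/((2k-1)(2k+1)) = (1/2)[1/(2k-1) - 1/(2k+1)]
The series telescopes:
= (1/2)[1/317 - 1/333]
= 8/105561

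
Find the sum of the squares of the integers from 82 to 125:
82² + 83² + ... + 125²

Use ∑_{k=1}^{n} k² = n(n+1)(2n+1)/6, then subtract the first 81 terms.
∑_{k=1}^{125} k² = 125×126×251/6 = 658875
∑_{k=1}^{81} k² = 81×82×163/6 = 180441
∑_{k=82}^{125} k² = 658875 - 180441 = 478434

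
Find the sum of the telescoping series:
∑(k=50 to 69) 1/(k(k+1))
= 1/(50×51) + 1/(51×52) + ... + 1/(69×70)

Partial fractions: 1/(k(k+1)) = 1/k - 1/(k+1)
The series telescopes:
= (1/50 - 1/51) + (1/51 - 1/52) + ... + (1/69 - 1/70)
= 1/50 - 1/70
= 1/175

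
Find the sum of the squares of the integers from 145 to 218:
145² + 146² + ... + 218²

Use ∑_{k=1}^{n} k² = n(n+1)(2n+1)/6, then subtract the first 144 terms.
∑_{k=1}^{218} k² = 218×219×437/6 = 3477209
∑_{k=1}^{144} k² = 144×145×289/6 = 1005720
∑_{k=145}^{218} k² = 3477209 - 1005720 = 2471489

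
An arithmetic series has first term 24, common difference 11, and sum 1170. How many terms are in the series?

Using S = n/2 × [2a + (n-1)d]
1170 = n/2 × [2(24) + (n-1)(11)]
1170 = n/2 × [48 + 11n - 11]
2340 = n × [37 + 11n]
11n² + (37)n - 2340 = 0
Discriminant: Δ = (37)² - 4(11)(-2340) = 1369 + 102960 = 104329
√Δ = 323
n = [-(37) + √Δ] / (2·11) = (-37 + 323) / 22 = 286 / 22 = 13
(The negative root is discarded since n must be a positive integer.)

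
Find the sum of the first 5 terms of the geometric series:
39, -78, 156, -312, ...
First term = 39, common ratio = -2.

Sₙ = a(1 - rⁿ) / (1 - r)
S_5 = 39(1 - (-2)^5) / (1 - (-2))
S_5 = 39(1 - (-32)) / (3)
S_5 = 429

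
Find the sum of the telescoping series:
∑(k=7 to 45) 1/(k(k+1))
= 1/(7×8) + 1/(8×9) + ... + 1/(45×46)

Partial fractions: 1/(k(k+1)) = 1/k - 1/(k+1)
The series telescopes:
= (1/7 - 1/8) + (1/8 - 1/9) + ... + (1/45 - 1/46)
= 1/7 - 1/46
= 39/322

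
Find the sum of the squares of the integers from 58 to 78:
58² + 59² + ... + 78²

Use ∑_{k=1}^{n} k² = n(n+1)(2n+1)/6, then subtract the first 57 terms.
∑_{k=1}^{78} k² = 78×79×157/6 = 161239
∑_{k=1}^{57} k² = 57×58×115/6 = 63365
∑_{k=58}^{78} k² = 161239 - 63365 = 97874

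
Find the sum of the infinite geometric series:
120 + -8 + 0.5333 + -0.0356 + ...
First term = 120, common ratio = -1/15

For |r| < 1, S = a / (1 - r)
S = 120 / (1 - (-1/15))
S = 120 / (16/15)
S = 225/2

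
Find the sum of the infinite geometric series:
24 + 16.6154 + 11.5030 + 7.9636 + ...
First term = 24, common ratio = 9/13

For |r| < 1, S = a / (1 - r)
S = 24 / (1 - (9/13))
S = 24 / (4/13)
S = 78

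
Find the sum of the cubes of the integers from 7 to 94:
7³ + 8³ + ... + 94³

Use ∑_{k=1}^{n} k³ = [n(n+1)/2]², then subtract the first 6 terms.
∑_{k=1}^{94} k³ = [94×95/2]² = 4465² = 19936225
∑_{k=1}^{6} k³ = [6×7/2]² = 21² = 441
∑_{k=7}^{94} k³ = 19936225 - 441 = 19935784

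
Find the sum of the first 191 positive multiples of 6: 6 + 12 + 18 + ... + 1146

Factor out 6: = 6(1 + 2 + ... + 191) = 6 × n(n+1)/2
= 6 × 191×192/2
= 6 × 18336
= 110016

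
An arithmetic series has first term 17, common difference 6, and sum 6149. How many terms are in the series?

Using S = n/2 × [2a + (n-1)d]
6149 = n/2 × [2(17) + (n-1)(6)]
6149 = n/2 × [34 + 6n - 6]
12298 = n × [28 + 6n]
6n² + (28)n - 12298 = 0
Discriminant: Δ = (28)² - 4(6)(-12298) = 784 + 295152 = 295936
√Δ = 544
n = [-(28) + √Δ] / (2·6) = (-28 + 544) / 12 = 516 / 12 = 43
(The negative root is discarded since n must be a positive integer.)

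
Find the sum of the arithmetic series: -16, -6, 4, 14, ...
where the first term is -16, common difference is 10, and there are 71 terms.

Sₙ = n/2 × (first + last)
Last term = a + (n-1)d = -16 + (71-1)×10 = 684
S_71 = 71/2 × (-16 + 684)
S_71 = 71/2 × 668 = 23714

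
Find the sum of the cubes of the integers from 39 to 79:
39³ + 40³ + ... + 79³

Use ∑_{k=1}^{n} k³ = [n(n+1)/2]², then subtract the first 38 terms.
∑_{k=1}^{79} k³ = [79×80/2]² = 3160² = 9985600
∑_{k=1}^{38} k³ = [38×39/2]² = 741² = 549081
∑_{k=39}^{79} k³ = 9985600 - 549081 = 9436519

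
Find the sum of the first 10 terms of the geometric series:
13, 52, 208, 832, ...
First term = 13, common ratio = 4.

Sₙ = a(1 - rⁿ) / (1 - r)
S_10 = 13(1 - 4^10) / (1 - 4)
S_10 = 13(1 - 1048576) / (-3)
S_10 = 4543825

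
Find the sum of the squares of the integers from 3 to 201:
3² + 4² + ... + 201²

Use ∑_{k=1}^{n} k² = n(n+1)(2n+1)/6, then subtract the first 2 terms.
∑_{k=1}^{201} k² = 201×202×403/6 = 2727101
∑_{k=1}^{2} k² = 2×3×5/6 = 5
∑_{k=3}^{201} k² = 2727101 - 5 = 2727096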